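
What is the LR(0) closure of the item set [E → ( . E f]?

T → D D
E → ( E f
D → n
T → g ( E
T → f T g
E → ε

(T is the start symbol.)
{ [E → ( . E f], [E → . ( E f], [E → .] }

To compute CLOSURE, for each item [A → α.Bβ] where B is a non-terminal, add [B → .γ] for all productions B → γ; repeat for the newly added items until nothing changes.

Start with: [E → ( . E f]
  [E → ( . E f] has the dot before E: add [E → . ( E f], [E → .]
No further items can be added.

CLOSURE = { [E → ( . E f], [E → . ( E f], [E → .] }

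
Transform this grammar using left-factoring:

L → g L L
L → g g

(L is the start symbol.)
L → g L'
L' → L L
L' → g

Left-factoring transforms A → αβ₁ | αβ₂ into A → αA' and A' → β₁ | β₂
(α is the longest common prefix among the alternatives). Repeat until
no nonterminal has two alternatives with a common prefix.

Round 1: L has alternatives sharing prefix 'g'. Introduce L': L → g L'
  Add: L' → L L
  Add: L' → g

No remaining common prefixes — done.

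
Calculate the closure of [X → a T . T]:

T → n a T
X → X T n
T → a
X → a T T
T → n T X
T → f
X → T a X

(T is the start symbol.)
To compute CLOSURE, for each item [A → α.Bβ] where B is a non-terminal, add [B → .γ] for all productions B → γ; repeat for the newly added items until nothing changes.

Start with: [X → a T . T]
  [X → a T . T] has the dot before T: add [T → . n a T], [T → . a], [T → . n T X], [T → . f]
No further items can be added.

CLOSURE = { [T → . a], [T → . f], [T → . n T X], [T → . n a T], [X → a T . T] }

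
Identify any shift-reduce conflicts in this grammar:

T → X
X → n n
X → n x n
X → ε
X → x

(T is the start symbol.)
A shift-reduce conflict occurs when an LR(0) state has both:
  - a complete (reduce) item [A → α .] (dot at the end), and
  - a shift item [B → β . c γ] (dot before a terminal).

Augment with T' → T and build the canonical LR(0) collection (I0 = CLOSURE({[T' → . T]}), then GOTO on every symbol after a dot until no new states appear). It has 8 states:
  I0: { [T → . X], [T' → . T], [X → . n n], [X → . n x n], [X → . x], [X → .] }  — shift, reduce
  I1: { [T' → T .] }  — accept
  I2: { [T → X .] }  — reduce
  I3: { [X → n . n], [X → n . x n] }  — shift
  I4: { [X → x .] }  — reduce
  I5: { [X → n n .] }  — reduce
  I6: { [X → n x . n] }  — shift
  I7: { [X → n x n .] }  — reduce

I0 contains reduce item [X → .] and shift items [X → . n n], [X → . n x n], [X → . x] — shift-reduce conflict.

Answer: Yes — I0: [X → .] vs [X → . n n]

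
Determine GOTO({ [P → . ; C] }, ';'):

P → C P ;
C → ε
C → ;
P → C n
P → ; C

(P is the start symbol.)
GOTO(I, ';') = CLOSURE({ [A → αX.β] : [A → α.Xβ] ∈ I, X = ';' })

Items with dot before ';', with the dot advanced:
  [P → . ; C] → [P → ; . C]
Closure of the advanced items:
  [P → ; . C] has the dot before C: add [C → .], [C → . ;]

GOTO = { [C → . ;], [C → .], [P → ; . C] }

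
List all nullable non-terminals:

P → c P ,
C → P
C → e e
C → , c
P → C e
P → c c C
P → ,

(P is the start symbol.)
None

A non-terminal is nullable if it can derive ε (the empty string): either it has an ε-production, or it has a production whose right-hand side consists entirely of nullable non-terminals.

There are no ε-productions, so no non-terminal can derive ε.
No non-terminals are nullable.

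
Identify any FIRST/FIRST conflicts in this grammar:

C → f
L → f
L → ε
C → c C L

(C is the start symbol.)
A FIRST/FIRST conflict occurs when two productions N → α and N → β for the same non-terminal have FIRST(α) ∩ FIRST(β) ≠ ∅ (with ε ∈ FIRST of a nullable right-hand side, so two nullable alternatives also conflict).

Productions for C:
  C → f: FIRST = { 'f' }
  C → c C L: FIRST = { 'c' }
Productions for L:
  L → f: FIRST = { 'f' }
  L → ε: FIRST = { ε }

All alternatives of each non-terminal have pairwise disjoint FIRST sets.

Answer: No FIRST/FIRST conflicts.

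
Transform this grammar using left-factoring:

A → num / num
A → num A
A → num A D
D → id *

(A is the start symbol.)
A → num A'
A' → / num
A' → A A''
A'' → ε
A'' → D
D → id *

Left-factoring transforms A → αβ₁ | αβ₂ into A → αA' and A' → β₁ | β₂
(α is the longest common prefix among the alternatives). Repeat until
no nonterminal has two alternatives with a common prefix.

Round 1: A has alternatives sharing prefix 'num'. Introduce A': A → num A'
  Add: A' → / num
  Add: A' → A
  Add: A' → A D

Round 2: A' has alternatives sharing prefix 'A'. Introduce A'': A' → A A''
  Add: A'' → ε
  Add: A'' → D

No remaining common prefixes — done.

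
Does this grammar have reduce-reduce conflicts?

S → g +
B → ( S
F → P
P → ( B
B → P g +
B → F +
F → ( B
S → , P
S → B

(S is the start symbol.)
A reduce-reduce conflict occurs when an LR(0) state has two complete items [A → α .] and [B → β .] — both call for a reduction, and with no lookahead the parser cannot choose between them.

Augment with S' → S and build the canonical LR(0) collection (I0 = CLOSURE({[S' → . S]}), then GOTO on every symbol after a dot until no new states appear). It has 17 states:
  I0: { [B → . ( S], [B → . F +], [B → . P g +], [F → . ( B], [F → . P], [P → . ( B], [S → . , P], [S → . B], [S → . g +], [S' → . S] }  — shift
  I1: { [B → ( . S], [B → . ( S], [B → . F +], [B → . P g +], [F → ( . B], [F → . ( B], [F → . P], [P → ( . B], [P → . ( B], [S → . , P], [S → . B], [S → . g +] }  — shift
  I2: { [P → . ( B], [S → , . P] }  — shift
  I3: { [S → B .] }  — reduce
  I4: { [B → F . +] }  — shift
  I5: { [B → P . g +], [F → P .] }  — shift, reduce
  I6: { [S' → S .] }  — accept
  I7: { [S → g . +] }  — shift
  I8: { [S → g + .] }  — reduce
  I9: { [B → P g . +] }  — shift
  I10: { [B → P g + .] }  — reduce
  I11: { [B → F + .] }  — reduce
  I12: { [B → . ( S], [B → . F +], [B → . P g +], [F → . ( B], [F → . P], [P → ( . B], [P → . ( B] }  — shift
  I13: { [S → , P .] }  — reduce
  I14: { [P → ( B .] }  — reduce
  I15: { [F → ( B .], [P → ( B .], [S → B .] }  — 3 reduces
  I16: { [B → ( S .] }  — reduce

I15 contains complete items [F → ( B .], [P → ( B .], [S → B .] — reduce-reduce conflict.

Answer: Yes — I15: [F → ( B .] vs [P → ( B .]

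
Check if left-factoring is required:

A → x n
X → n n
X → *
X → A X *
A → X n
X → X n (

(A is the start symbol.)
No, left-factoring is not needed

Left-factoring is needed when two productions for the same non-terminal
share a common prefix on the right-hand side.

Productions for A:
  A → x n
  A → X n
Productions for X:
  X → n n
  X → *
  X → A X *
  X → X n (

No common prefixes found.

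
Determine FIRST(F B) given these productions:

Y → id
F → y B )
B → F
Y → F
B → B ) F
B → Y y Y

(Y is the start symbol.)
FIRST sets of the non-terminals involved (from the grammar, by fixed-point iteration):
  FIRST(F) = { 'y' }

To compute FIRST(F B), process the symbols left to right:
Symbol F is a non-terminal. Add FIRST(F) \ {ε} = { 'y' }
F is not nullable (ε ∉ FIRST(F)), so stop here.
FIRST(F B) = { 'y' }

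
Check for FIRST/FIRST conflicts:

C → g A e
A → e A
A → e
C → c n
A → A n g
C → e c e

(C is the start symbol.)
Yes. A → e A / A → e on { 'e' }; A → e A / A → A n g on { 'e' }; A → e / A → A n g on { 'e' }

A FIRST/FIRST conflict occurs when two productions N → α and N → β for the same non-terminal have FIRST(α) ∩ FIRST(β) ≠ ∅ (with ε ∈ FIRST of a nullable right-hand side, so two nullable alternatives also conflict).

FIRST sets of the non-terminals at (or reachable through a nullable prefix from) the front of some alternative:
  FIRST(A) = { 'e' }

Productions for C:
  C → g A e: FIRST = { 'g' }
  C → c n: FIRST = { 'c' }
  C → e c e: FIRST = { 'e' }
Productions for A:
  A → e A: FIRST = { 'e' }
  A → e: FIRST = { 'e' }
  A → A n g: FIRST = { 'e' }

Conflict for A: A → e A and A → e
  Overlap: { 'e' }
Conflict for A: A → e A and A → A n g
  Overlap: { 'e' }
Conflict for A: A → e and A → A n g
  Overlap: { 'e' }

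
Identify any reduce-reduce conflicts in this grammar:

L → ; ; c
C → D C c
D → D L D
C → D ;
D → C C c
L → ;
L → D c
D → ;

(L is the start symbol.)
Augment with L' → L and build the canonical LR(0) collection (I0 = CLOSURE({[L' → . L]}), then GOTO on every symbol after a dot until no new states appear). It has 17 states:
  I0: { [C → . D ;], [C → . D C c], [D → . ;], [D → . C C c], [D → . D L D], [L → . ; ; c], [L → . ;], [L → . D c], [L' → . L] }  — shift
  I1: { [D → ; .], [L → ; . ; c], [L → ; .] }  — shift, 2 reduces
  I2: { [C → . D ;], [C → . D C c], [D → . ;], [D → . C C c], [D → . D L D], [D → C . C c] }  — shift
  I3: { [C → . D ;], [C → . D C c], [C → D . ;], [C → D . C c], [D → . ;], [D → . C C c], [D → . D L D], [D → D . L D], [L → . ; ; c], [L → . ;], [L → . D c], [L → D . c] }  — shift
  I4: { [L' → L .] }  — accept
  I5: { [C → D ; .], [D → ; .], [L → ; . ; c], [L → ; .] }  — shift, 3 reduces
  I6: { [C → . D ;], [C → . D C c], [C → D C . c], [D → . ;], [D → . C C c], [D → . D L D], [D → C . C c] }  — shift
  I7: { [C → . D ;], [C → . D C c], [D → . ;], [D → . C C c], [D → . D L D], [D → D L . D] }  — shift
  I8: { [L → D c .] }  — reduce
  I9: { [D → ; .] }  — reduce
  I10: { [C → . D ;], [C → . D C c], [C → D . ;], [C → D . C c], [D → . ;], [D → . C C c], [D → . D L D], [D → D . L D], [D → D L D .], [L → . ; ; c], [L → . ;], [L → . D c] }  — shift, reduce
  I11: { [C → . D ;], [C → . D C c], [D → . ;], [D → . C C c], [D → . D L D], [D → C . C c], [D → C C . c] }  — shift
  I12: { [C → . D ;], [C → . D C c], [C → D . ;], [C → D . C c], [D → . ;], [D → . C C c], [D → . D L D], [D → D . L D], [L → . ; ; c], [L → . ;], [L → . D c] }  — shift
  I13: { [C → D C c .] }  — reduce
  I14: { [D → C C c .] }  — reduce
  I15: { [L → ; ; . c] }  — shift
  I16: { [L → ; ; c .] }  — reduce

I1 contains complete items [D → ; .], [L → ; .] — reduce-reduce conflict.
I5 contains complete items [C → D ; .], [D → ; .], [L → ; .] — reduce-reduce conflict.

Answer: Yes — I1: [D → ; .] vs [L → ; .]; I5: [C → D ; .] vs [D → ; .]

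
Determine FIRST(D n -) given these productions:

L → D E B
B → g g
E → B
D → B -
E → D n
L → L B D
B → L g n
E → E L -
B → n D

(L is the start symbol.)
FIRST sets of the non-terminals involved (from the grammar, by fixed-point iteration):
  FIRST(D) = { 'g', 'n' }

To compute FIRST(D n -), process the symbols left to right:
Symbol D is a non-terminal. Add FIRST(D) \ {ε} = { 'g', 'n' }
D is not nullable (ε ∉ FIRST(D)), so stop here.
FIRST(D n -) = { 'g', 'n' }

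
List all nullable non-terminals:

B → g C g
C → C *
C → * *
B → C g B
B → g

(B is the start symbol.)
None

A non-terminal is nullable if it can derive ε (the empty string): either it has an ε-production, or it has a production whose right-hand side consists entirely of nullable non-terminals.

There are no ε-productions, so no non-terminal can derive ε.
No non-terminals are nullable.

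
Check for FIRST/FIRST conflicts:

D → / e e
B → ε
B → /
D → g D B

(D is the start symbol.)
No FIRST/FIRST conflicts.

Productions for D:
  D → / e e: FIRST = { '/' }
  D → g D B: FIRST = { 'g' }
Productions for B:
  B → ε: FIRST = { ε }
  B → /: FIRST = { '/' }

All alternatives of each non-terminal have pairwise disjoint FIRST sets.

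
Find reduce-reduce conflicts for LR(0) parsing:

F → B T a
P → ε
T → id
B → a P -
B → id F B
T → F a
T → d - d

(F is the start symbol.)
No reduce-reduce conflicts

Augment with F' → F and build the canonical LR(0) collection (I0 = CLOSURE({[F' → . F]}), then GOTO on every symbol after a dot until no new states appear). It has 17 states:
  I0: { [B → . a P -], [B → . id F B], [F → . B T a], [F' → . F] }  — shift
  I1: { [B → . a P -], [B → . id F B], [F → . B T a], [F → B . T a], [T → . F a], [T → . d - d], [T → . id] }  — shift
  I2: { [F' → F .] }  — accept
  I3: { [B → a . P -], [P → .] }  — reduce
  I4: { [B → . a P -], [B → . id F B], [B → id . F B], [F → . B T a] }  — shift
  I5: { [B → . a P -], [B → . id F B], [B → id F . B] }  — shift
  I6: { [B → id F B .] }  — reduce
  I7: { [B → a P . -] }  — shift
  I8: { [B → a P - .] }  — reduce
  I9: { [T → F . a] }  — shift
  I10: { [F → B T . a] }  — shift
  I11: { [T → d . - d] }  — shift
  I12: { [B → . a P -], [B → . id F B], [B → id . F B], [F → . B T a], [T → id .] }  — shift, reduce
  I13: { [T → d - . d] }  — shift
  I14: { [T → d - d .] }  — reduce
  I15: { [F → B T a .] }  — reduce
  I16: { [T → F a .] }  — reduce

No state contains more than one complete item.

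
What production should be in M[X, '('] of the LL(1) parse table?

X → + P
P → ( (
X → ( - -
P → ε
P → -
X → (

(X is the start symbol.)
X → ( - -, X → (

To find M[X, '('], we find productions for X where '(' is in the predict set (PREDICT(N → α) = (FIRST(α) \ {ε}) ∪ (FOLLOW(N) if α ⇒* ε)).

X → + P: PREDICT = { '+' }
X → ( - -: PREDICT = { '(' }
  '(' is in predict set, so this production goes in M[X, '(']
X → (: PREDICT = { '(' }
  '(' is in predict set, so this production goes in M[X, '(']

M[X, '('] = X → ( - -, X → (  (a multiply-defined cell — the grammar is not LL(1))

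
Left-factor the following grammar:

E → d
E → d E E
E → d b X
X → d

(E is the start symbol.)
E → d E'
E' → ε
E' → E E
E' → b X
X → d

Left-factoring transforms A → αβ₁ | αβ₂ into A → αA' and A' → β₁ | β₂
(α is the longest common prefix among the alternatives). Repeat until
no nonterminal has two alternatives with a common prefix.

Round 1: E has alternatives sharing prefix 'd'. Introduce E': E → d E'
  Add: E' → ε
  Add: E' → E E
  Add: E' → b X

No remaining common prefixes — done.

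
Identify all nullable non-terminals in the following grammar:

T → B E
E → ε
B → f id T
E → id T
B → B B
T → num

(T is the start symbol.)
A non-terminal is nullable if it can derive ε (the empty string): either it has an ε-production, or it has a production whose right-hand side consists entirely of nullable non-terminals.

ε-productions: E → ε
So E is immediately nullable.
No further non-terminal can be added: every production for the remaining non-terminals contains a terminal or a non-nullable non-terminal.
Nullable = { 'E' }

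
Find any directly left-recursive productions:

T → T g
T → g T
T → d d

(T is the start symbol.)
Yes, T is left-recursive

T → T g: LEFT RECURSIVE (starts with T)
T → g T: starts with g
T → d d: starts with d

The grammar has direct left recursion on: T.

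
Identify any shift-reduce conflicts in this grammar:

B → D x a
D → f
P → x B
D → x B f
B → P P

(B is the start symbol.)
Yes — I6: [P → x B .] vs [D → x B . f]

A shift-reduce conflict occurs when an LR(0) state has both:
  - a complete (reduce) item [A → α .] (dot at the end), and
  - a shift item [B → β . c γ] (dot before a terminal).

Augment with B' → B and build the canonical LR(0) collection (I0 = CLOSURE({[B' → . B]}), then GOTO on every symbol after a dot until no new states appear). It has 13 states:
  I0: { [B → . D x a], [B → . P P], [B' → . B], [D → . f], [D → . x B f], [P → . x B] }  — shift
  I1: { [B' → B .] }  — accept
  I2: { [B → D . x a] }  — shift
  I3: { [B → P . P], [P → . x B] }  — shift
  I4: { [D → f .] }  — reduce
  I5: { [B → . D x a], [B → . P P], [D → . f], [D → . x B f], [D → x . B f], [P → . x B], [P → x . B] }  — shift
  I6: { [D → x B . f], [P → x B .] }  — shift, reduce
  I7: { [D → x B f .] }  — reduce
  I8: { [B → P P .] }  — reduce
  I9: { [B → . D x a], [B → . P P], [D → . f], [D → . x B f], [P → . x B], [P → x . B] }  — shift
  I10: { [P → x B .] }  — reduce
  I11: { [B → D x . a] }  — shift
  I12: { [B → D x a .] }  — reduce

I6 contains reduce item [P → x B .] and shift item [D → x B . f] — shift-reduce conflict.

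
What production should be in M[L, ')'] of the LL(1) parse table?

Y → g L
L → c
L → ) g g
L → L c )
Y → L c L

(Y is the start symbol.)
L → ) g g, L → L c )

To find M[L, ')'], we find productions for L where ')' is in the predict set (PREDICT(N → α) = (FIRST(α) \ {ε}) ∪ (FOLLOW(N) if α ⇒* ε)).

Relevant sets:
  FIRST(L) = { ')', 'c' }

L → c: PREDICT = { 'c' }
L → ) g g: PREDICT = { ')' }
  ')' is in predict set, so this production goes in M[L, ')']
L → L c ): PREDICT = { ')', 'c' }
  ')' is in predict set, so this production goes in M[L, ')']

M[L, ')'] = L → ) g g, L → L c )  (a multiply-defined cell — the grammar is not LL(1))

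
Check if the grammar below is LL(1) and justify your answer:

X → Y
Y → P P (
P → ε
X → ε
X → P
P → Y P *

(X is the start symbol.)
No. Predict set conflict for X: { '(' }

Relevant sets:
  FIRST(Y) = { '(' }
  FIRST(P) = { '(', ε }
  FOLLOW(X) = { $ }
  FOLLOW(P) = { $, '(', '*' }

For X:
  PREDICT(X → Y) = { '(' }
  PREDICT(X → ε) = { $ }
  PREDICT(X → P) = { $, '(' }
For P:
  PREDICT(P → ε) = { $, '(', '*' }
  PREDICT(P → Y P '*') = { '(' }
Y has a single production, so nothing to check there.

Conflict found: Predict set conflict for X: { '(' }
The grammar is NOT LL(1).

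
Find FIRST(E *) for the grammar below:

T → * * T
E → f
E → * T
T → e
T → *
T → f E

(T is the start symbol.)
FIRST sets of the non-terminals involved (from the grammar, by fixed-point iteration):
  FIRST(E) = { '*', 'f' }

To compute FIRST(E *), process the symbols left to right:
Symbol E is a non-terminal. Add FIRST(E) \ {ε} = { '*', 'f' }
E is not nullable (ε ∉ FIRST(E)), so stop here.
FIRST(E *) = { '*', 'f' }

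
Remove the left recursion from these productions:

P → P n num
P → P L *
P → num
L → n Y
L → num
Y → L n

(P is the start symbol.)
P is directly left-recursive. The standard transformation for
  A → A α₁ | ... | A α_m | β₁ | ... | β_n
is
  A  → β₁ A' | ... | β_n A'
  A' → α₁ A' | ... | α_m A' | ε

P → num becomes P → num P'
P → P n num becomes P' → n num P'
P → P L * becomes P' → L * P'
Add P' → ε

Productions for other non-terminals are unchanged:
  L → n Y
  L → num
  Y → L n

Resulting grammar:
P → num P'
P' → n num P'
P' → L * P'
P' → ε
L → n Y
L → num
Y → L n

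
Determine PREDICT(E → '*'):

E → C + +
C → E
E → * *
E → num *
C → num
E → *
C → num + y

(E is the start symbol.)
{ '*' }

PREDICT(E → '*') = (FIRST(RHS) \ {ε}) ∪ (FOLLOW(E) if ε ∈ FIRST(RHS), i.e. RHS ⇒* ε)
FIRST('*') = { '*' }
ε ∉ FIRST('*'), so FOLLOW(E) is not added.
PREDICT(E → '*') = { '*' }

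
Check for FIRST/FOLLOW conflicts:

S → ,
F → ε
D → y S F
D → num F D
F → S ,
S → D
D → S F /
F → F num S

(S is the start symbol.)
A FIRST/FOLLOW conflict occurs when a non-terminal N has a nullable alternative N → β (β ⇒* ε) and another alternative N → α with FIRST(α) ∩ FOLLOW(N) ≠ ∅: on such a lookahead the parser cannot decide between expanding α and letting N vanish via β.

Nullable non-terminals: F.
FIRST sets used below: FIRST(S) = { ',', 'num', 'y' }, FIRST(F) = { ',', 'num', 'y', ε }

F: nullable alternative(s) F → ε; FOLLOW(F) = { $, ',', '/', 'num', 'y' }
  F → ε: FIRST \ {ε} = { } — this is the only nullable alternative, skip
  F → S ,: FIRST \ {ε} = { ',', 'num', 'y' } — overlaps FOLLOW(F) on { ',', 'num', 'y' }: CONFLICT
  F → F num S: FIRST \ {ε} = { ',', 'num', 'y' } — overlaps FOLLOW(F) on { ',', 'num', 'y' }: CONFLICT

D, S have no nullable alternative, so no FIRST/FOLLOW check is needed there.

So the grammar has 2 FIRST/FOLLOW conflicts (marked CONFLICT above).

Answer: Yes. F → S ',' with FOLLOW(F) on { ',', 'num', 'y' }; F → F num S with FOLLOW(F) on { ',', 'num', 'y' }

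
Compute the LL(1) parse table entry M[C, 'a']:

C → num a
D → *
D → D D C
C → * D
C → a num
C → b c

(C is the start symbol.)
To find M[C, 'a'], we find productions for C where 'a' is in the predict set (PREDICT(N → α) = (FIRST(α) \ {ε}) ∪ (FOLLOW(N) if α ⇒* ε)).

C → num a: PREDICT = { 'num' }
C → * D: PREDICT = { '*' }
C → a num: PREDICT = { 'a' }
  'a' is in predict set, so this production goes in M[C, 'a']
C → b c: PREDICT = { 'b' }

M[C, 'a'] = C → a num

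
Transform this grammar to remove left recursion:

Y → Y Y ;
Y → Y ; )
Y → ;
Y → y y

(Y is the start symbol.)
Y → ; Y'
Y → y y Y'
Y' → Y ; Y'
Y' → ; ) Y'
Y' → ε

Y is directly left-recursive. The standard transformation for
  A → A α₁ | ... | A α_m | β₁ | ... | β_n
is
  A  → β₁ A' | ... | β_n A'
  A' → α₁ A' | ... | α_m A' | ε

Y → ; becomes Y → ; Y'
Y → y y becomes Y → y y Y'
Y → Y Y ; becomes Y' → Y ; Y'
Y → Y ; ) becomes Y' → ; ) Y'
Add Y' → ε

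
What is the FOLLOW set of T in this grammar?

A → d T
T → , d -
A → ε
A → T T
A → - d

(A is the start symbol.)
To compute FOLLOW(T), find every occurrence of T on a right-hand side N → α T β: add FIRST(β) \ {ε}, and if β is empty or nullable also add FOLLOW(N). Iterate to a fixed point.

In A → d T: T is at the end, add FOLLOW(A)
In A → T T: T is followed by T, add FIRST(T) \ {ε} = { ',' }
In A → T T: T is at the end, add FOLLOW(A)

The FOLLOW sets referred to above (computed the same way, to a fixed point):
  FOLLOW(A) = { $ }

Taking the union: FOLLOW(T) = { $, ',' }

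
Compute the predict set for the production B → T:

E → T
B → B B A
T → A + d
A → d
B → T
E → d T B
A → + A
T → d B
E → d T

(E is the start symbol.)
{ '+', 'd' }

PREDICT(B → T) = (FIRST(RHS) \ {ε}) ∪ (FOLLOW(B) if ε ∈ FIRST(RHS), i.e. RHS ⇒* ε)
FIRST(T) = { '+', 'd' }
FIRST(T) = { '+', 'd' }
ε ∉ FIRST(T), so FOLLOW(B) is not added.
PREDICT(B → T) = { '+', 'd' }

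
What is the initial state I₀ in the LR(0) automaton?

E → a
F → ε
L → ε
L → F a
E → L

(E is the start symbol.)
{ [E → . L], [E → . a], [E' → . E], [F → .], [L → . F a], [L → .] }

First, augment the grammar with E' → E
I₀ = CLOSURE({ [E' → . E] }):
  [E' → . E] has the dot before E: add [E → . a], [E → . L]
  [E → . L] has the dot before L: add [L → .], [L → . F a]
  [L → . F a] has the dot before F: add [F → .]
No further items can be added.

I₀ = { [E → . L], [E → . a], [E' → . E], [F → .], [L → . F a], [L → .] }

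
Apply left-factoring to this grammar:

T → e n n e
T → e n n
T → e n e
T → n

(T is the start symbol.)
Left-factoring transforms A → αβ₁ | αβ₂ into A → αA' and A' → β₁ | β₂
(α is the longest common prefix among the alternatives). Repeat until
no nonterminal has two alternatives with a common prefix.

Round 1: T has alternatives sharing prefix 'e n'. Introduce T': T → e n T'
  Add: T' → n e
  Add: T' → n
  Add: T' → e

Round 2: T' has alternatives sharing prefix 'n'. Introduce T'': T' → n T''
  Add: T'' → e
  Add: T'' → ε

No remaining common prefixes — done.

Resulting grammar:
T → e n T'
T' → n T''
T'' → e
T'' → ε
T' → e
T → n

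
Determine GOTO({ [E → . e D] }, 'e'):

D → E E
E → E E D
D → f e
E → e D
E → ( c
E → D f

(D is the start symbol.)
{ [D → . E E], [D → . f e], [E → . ( c], [E → . D f], [E → . E E D], [E → . e D], [E → e . D] }

GOTO(I, 'e') = CLOSURE({ [A → αX.β] : [A → α.Xβ] ∈ I, X = 'e' })

Items with dot before 'e', with the dot advanced:
  [E → . e D] → [E → e . D]
Closure of the advanced items:
  [E → e . D] has the dot before D: add [D → . E E], [D → . f e]
  [D → . E E] has the dot before E: add [E → . E E D], [E → . e D], [E → . ( c], [E → . D f]

GOTO = { [D → . E E], [D → . f e], [E → . ( c], [E → . D f], [E → . E E D], [E → . e D], [E → e . D] }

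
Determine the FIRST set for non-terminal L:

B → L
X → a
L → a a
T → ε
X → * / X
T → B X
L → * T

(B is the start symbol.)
To compute FIRST(L), examine every production with L on the left-hand side, reading each right-hand side left to right until a non-nullable symbol is reached.

From L → a a:
  - a is a terminal: add 'a' and stop
From L → * T:
  - '*' is a terminal: add '*' and stop

Collecting: FIRST(L) = { '*', 'a' }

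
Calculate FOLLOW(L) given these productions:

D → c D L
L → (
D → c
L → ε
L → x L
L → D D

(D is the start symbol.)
In D → c D L: L is at the end, add FOLLOW(D)
In L → x L: L is at the end; this adds FOLLOW(L) to itself — nothing new

The FOLLOW sets referred to above (computed the same way, to a fixed point):
  FOLLOW(D) = { $, '(', 'c', 'x' }

Taking the union: FOLLOW(L) = { $, '(', 'c', 'x' }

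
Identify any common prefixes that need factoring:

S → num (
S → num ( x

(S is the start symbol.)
Left-factoring is needed when two productions for the same non-terminal
share a common prefix on the right-hand side.

Productions for S:
  S → num (
  S → num ( x

Found common prefix 'num (' in productions for S

Answer: Yes, S has productions with common prefix 'num ('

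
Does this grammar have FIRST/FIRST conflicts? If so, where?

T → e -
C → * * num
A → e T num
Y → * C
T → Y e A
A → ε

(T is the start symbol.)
No FIRST/FIRST conflicts.

A FIRST/FIRST conflict occurs when two productions N → α and N → β for the same non-terminal have FIRST(α) ∩ FIRST(β) ≠ ∅ (with ε ∈ FIRST of a nullable right-hand side, so two nullable alternatives also conflict).

FIRST sets of the non-terminals at (or reachable through a nullable prefix from) the front of some alternative:
  FIRST(Y) = { '*' }

Productions for T:
  T → e -: FIRST = { 'e' }
  T → Y e A: FIRST = { '*' }
Productions for A:
  A → e T num: FIRST = { 'e' }
  A → ε: FIRST = { ε }
C, Y have only one production, so no FIRST/FIRST conflict is possible there.

All alternatives of each non-terminal have pairwise disjoint FIRST sets.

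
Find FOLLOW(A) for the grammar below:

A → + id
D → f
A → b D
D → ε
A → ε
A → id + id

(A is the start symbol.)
To compute FOLLOW(A), find every occurrence of A on a right-hand side N → α A β: add FIRST(β) \ {ε}, and if β is empty or nullable also add FOLLOW(N). Iterate to a fixed point.

A is the start symbol, so $ ∈ FOLLOW(A).
A does not occur on any right-hand side.

Taking the union: FOLLOW(A) = { $ }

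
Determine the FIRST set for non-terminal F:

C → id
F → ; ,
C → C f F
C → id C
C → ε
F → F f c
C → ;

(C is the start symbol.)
{ ';' }

From F → ; ,:
  - ';' is a terminal: add ';' and stop
From F → F f c:
  - F is the symbol being defined: contributes nothing new
    F is not nullable, so stop

Collecting: FIRST(F) = { ';' }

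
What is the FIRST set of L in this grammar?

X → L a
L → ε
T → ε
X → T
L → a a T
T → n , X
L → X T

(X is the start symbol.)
{ 'a', 'n', ε }

To compute FIRST(L), examine every production with L on the left-hand side, reading each right-hand side left to right until a non-nullable symbol is reached.

FIRST sets of the other non-terminals involved (by the same procedure, iterated to a fixed point):
  FIRST(X) = { 'a', 'n', ε }
  FIRST(T) = { 'n', ε }

From L → ε:
  - ε-production, so ε ∈ FIRST(L)
From L → a a T:
  - a is a terminal: add 'a' and stop
From L → X T:
  - X is a non-terminal: add FIRST(X) \ {ε} = { 'a', 'n' }
    X is nullable, so continue to the next symbol
  - T is a non-terminal: add FIRST(T) \ {ε} = { 'n' }
    T is nullable and nothing follows, so the whole right-hand side can vanish: ε ∈ FIRST(L)

Collecting: FIRST(L) = { 'a', 'n', ε }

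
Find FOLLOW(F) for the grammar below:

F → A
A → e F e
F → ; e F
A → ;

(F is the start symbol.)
To compute FOLLOW(F), find every occurrence of F on a right-hand side N → α F β: add FIRST(β) \ {ε}, and if β is empty or nullable also add FOLLOW(N). Iterate to a fixed point.

F is the start symbol, so $ ∈ FOLLOW(F).
In A → e F e: F is followed by e, add FIRST(e) \ {ε} = { 'e' }
In F → ; e F: F is at the end; this adds FOLLOW(F) to itself — nothing new

Taking the union: FOLLOW(F) = { $, 'e' }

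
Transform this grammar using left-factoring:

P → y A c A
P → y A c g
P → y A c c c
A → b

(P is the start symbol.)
Left-factoring transforms A → αβ₁ | αβ₂ into A → αA' and A' → β₁ | β₂
(α is the longest common prefix among the alternatives). Repeat until
no nonterminal has two alternatives with a common prefix.

Round 1: P has alternatives sharing prefix 'y A c'. Introduce P': P → y A c P'
  Add: P' → A
  Add: P' → g
  Add: P' → c c

No remaining common prefixes — done.

Resulting grammar:
P → y A c P'
P' → A
P' → g
P' → c c
A → b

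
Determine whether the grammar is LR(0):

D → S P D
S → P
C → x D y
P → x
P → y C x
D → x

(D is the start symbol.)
No. Reduce-reduce conflict: [D → x .] and [P → x .]

Augment with D' → D and build the canonical LR(0) collection (I0 = CLOSURE({[D' → . D]}), then GOTO on every symbol after a dot until no new states appear). It has 14 states:
  I0: { [D → . S P D], [D → . x], [D' → . D], [P → . x], [P → . y C x], [S → . P] }  — shift
  I1: { [D' → D .] }  — accept
  I2: { [S → P .] }  — reduce
  I3: { [D → S . P D], [P → . x], [P → . y C x] }  — shift
  I4: { [D → x .], [P → x .] }  — 2 reduces
  I5: { [C → . x D y], [P → y . C x] }  — shift
  I6: { [P → y C . x] }  — shift
  I7: { [C → x . D y], [D → . S P D], [D → . x], [P → . x], [P → . y C x], [S → . P] }  — shift
  I8: { [C → x D . y] }  — shift
  I9: { [C → x D y .] }  — reduce
  I10: { [P → y C x .] }  — reduce
  I11: { [D → . S P D], [D → . x], [D → S P . D], [P → . x], [P → . y C x], [S → . P] }  — shift
  I12: { [P → x .] }  — reduce
  I13: { [D → S P D .] }  — reduce

Conflict in state I4:
  Reduce-reduce conflict: [D → x .] and [P → x .]
So the grammar is NOT LR(0).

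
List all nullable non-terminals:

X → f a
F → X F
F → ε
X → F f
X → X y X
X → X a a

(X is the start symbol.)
A non-terminal is nullable if it can derive ε (the empty string): either it has an ε-production, or it has a production whose right-hand side consists entirely of nullable non-terminals.

ε-productions: F → ε
So F is immediately nullable.
No further non-terminal can be added: every production for the remaining non-terminals contains a terminal or a non-nullable non-terminal.
Nullable = { 'F' }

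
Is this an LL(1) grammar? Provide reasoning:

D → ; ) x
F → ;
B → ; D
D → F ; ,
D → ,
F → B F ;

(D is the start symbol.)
No. Predict set conflict for D: { ';' }

A grammar is LL(1) if for each non-terminal N with multiple productions, the predict sets of those productions are pairwise disjoint, where PREDICT(N → α) = (FIRST(α) \ {ε}) ∪ (FOLLOW(N) if α ⇒* ε).

Relevant sets:
  FIRST(F) = { ';' }
  FIRST(B) = { ';' }

For D:
  PREDICT(D → ';' ')' x) = { ';' }
  PREDICT(D → F ';' ',') = { ';' }
  PREDICT(D → ',') = { ',' }
For F:
  PREDICT(F → ';') = { ';' }
  PREDICT(F → B F ';') = { ';' }
B has a single production, so nothing to check there.

Conflict found: Predict set conflict for D: { ';' }
The grammar is NOT LL(1).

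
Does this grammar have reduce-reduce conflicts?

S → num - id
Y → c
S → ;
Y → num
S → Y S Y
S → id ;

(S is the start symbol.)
Augment with S' → S and build the canonical LR(0) collection (I0 = CLOSURE({[S' → . S]}), then GOTO on every symbol after a dot until no new states appear). It has 13 states:
  I0: { [S → . ;], [S → . Y S Y], [S → . id ;], [S → . num - id], [S' → . S], [Y → . c], [Y → . num] }  — shift
  I1: { [S → ; .] }  — reduce
  I2: { [S' → S .] }  — accept
  I3: { [S → . ;], [S → . Y S Y], [S → . id ;], [S → . num - id], [S → Y . S Y], [Y → . c], [Y → . num] }  — shift
  I4: { [Y → c .] }  — reduce
  I5: { [S → id . ;] }  — shift
  I6: { [S → num . - id], [Y → num .] }  — shift, reduce
  I7: { [S → num - . id] }  — shift
  I8: { [S → num - id .] }  — reduce
  I9: { [S → id ; .] }  — reduce
  I10: { [S → Y S . Y], [Y → . c], [Y → . num] }  — shift
  I11: { [S → Y S Y .] }  — reduce
  I12: { [Y → num .] }  — reduce

No state contains more than one complete item.

Answer: No reduce-reduce conflicts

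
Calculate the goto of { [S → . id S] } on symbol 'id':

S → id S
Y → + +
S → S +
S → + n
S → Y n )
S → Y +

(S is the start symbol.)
GOTO(I, 'id') = CLOSURE({ [A → αX.β] : [A → α.Xβ] ∈ I, X = 'id' })

Items with dot before 'id', with the dot advanced:
  [S → . id S] → [S → id . S]
Closure of the advanced items:
  [S → id . S] has the dot before S: add [S → . id S], [S → . S +], [S → . + n], [S → . Y n )], [S → . Y +]
  [S → . Y n )] has the dot before Y: add [Y → . + +]

GOTO = { [S → . + n], [S → . S +], [S → . Y +], [S → . Y n )], [S → . id S], [S → id . S], [Y → . + +] }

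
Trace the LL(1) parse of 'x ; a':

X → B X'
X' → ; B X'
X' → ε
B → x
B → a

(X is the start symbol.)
LL(1) parsing maintains a stack (initially the start symbol over $) and the input. At each step: if the stack top is a terminal, match it against the current input token; if it is a non-terminal N, replace it with the RHS of M[N, lookahead] (the unique production whose predict set contains the lookahead).

Stack is shown with the top on the left.

Stack     Input    Action
-------------------------
X $       x ; a $  output X → B X'
B X' $    x ; a $  output B → x
x X' $    x ; a $  match 'x'
X' $      ; a $    output X' → ; B X'
; B X' $  ; a $    match ';'
B X' $    a $      output B → a
a X' $    a $      match 'a'
X' $      $        output X' → ε
$         $        accept

The string is accepted.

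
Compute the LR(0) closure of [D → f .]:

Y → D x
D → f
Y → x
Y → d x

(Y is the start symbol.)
{ [D → f .] }

To compute CLOSURE, for each item [A → α.Bβ] where B is a non-terminal, add [B → .γ] for all productions B → γ; repeat for the newly added items until nothing changes.

Start with: [D → f .]
The dot is at the end, so nothing is added.

CLOSURE = { [D → f .] }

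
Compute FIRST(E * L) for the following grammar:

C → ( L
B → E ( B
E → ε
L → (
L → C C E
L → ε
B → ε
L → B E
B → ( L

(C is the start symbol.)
{ '*' }

FIRST sets of the non-terminals involved (from the grammar, by fixed-point iteration):
  FIRST(E) = { ε }

To compute FIRST(E * L), process the symbols left to right:
Symbol E is a non-terminal. Add FIRST(E) \ {ε} = { }
E is nullable (ε ∈ FIRST(E)), continue to the next symbol.
Symbol * is a terminal. Add '*' and stop.
FIRST(E * L) = { '*' }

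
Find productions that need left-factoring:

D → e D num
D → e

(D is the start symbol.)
Yes, D has productions with common prefix 'e'

Left-factoring is needed when two productions for the same non-terminal
share a common prefix on the right-hand side.

Productions for D:
  D → e D num
  D → e

Found common prefix 'e' in productions for D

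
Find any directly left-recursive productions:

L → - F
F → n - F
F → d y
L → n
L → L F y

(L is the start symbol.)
Yes, L is left-recursive

L → - F: starts with '-'
F → n - F: starts with n
F → d y: starts with d
L → n: starts with n
L → L F y: LEFT RECURSIVE (starts with L)

The grammar has direct left recursion on: L.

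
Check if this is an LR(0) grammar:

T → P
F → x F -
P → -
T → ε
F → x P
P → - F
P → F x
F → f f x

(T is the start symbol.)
No. Shift-reduce conflict between [T → .] and [F → . f f x]

A grammar is LR(0) if no state in the canonical LR(0) collection has:
  - both a shift item (dot before a terminal) and a complete item (shift-reduce conflict), or
  - two or more complete items (reduce-reduce conflict; the accept item [T' → T .] counts as a complete item here).

Augment with T' → T and build the canonical LR(0) collection (I0 = CLOSURE({[T' → . T]}), then GOTO on every symbol after a dot until no new states appear). It has 14 states:
  I0: { [F → . f f x], [F → . x F -], [F → . x P], [P → . - F], [P → . -], [P → . F x], [T → . P], [T → .], [T' → . T] }  — shift, reduce
  I1: { [F → . f f x], [F → . x F -], [F → . x P], [P → - . F], [P → - .] }  — shift, reduce
  I2: { [P → F . x] }  — shift
  I3: { [T → P .] }  — reduce
  I4: { [T' → T .] }  — accept
  I5: { [F → f . f x] }  — shift
  I6: { [F → . f f x], [F → . x F -], [F → . x P], [F → x . F -], [F → x . P], [P → . - F], [P → . -], [P → . F x] }  — shift
  I7: { [F → x F . -], [P → F . x] }  — shift
  I8: { [F → x P .] }  — reduce
  I9: { [F → x F - .] }  — reduce
  I10: { [P → F x .] }  — reduce
  I11: { [F → f f . x] }  — shift
  I12: { [F → f f x .] }  — reduce
  I13: { [P → - F .] }  — reduce

Conflict in state I0:
  Shift-reduce conflict between [T → .] and [F → . f f x]
So the grammar is NOT LR(0).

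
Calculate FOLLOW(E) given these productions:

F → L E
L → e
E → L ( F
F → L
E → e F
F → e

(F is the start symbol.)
In F → L E: E is at the end, add FOLLOW(F)

The FOLLOW sets referred to above (computed the same way, to a fixed point):
  FOLLOW(F) = { $ }

Taking the union: FOLLOW(E) = { $ }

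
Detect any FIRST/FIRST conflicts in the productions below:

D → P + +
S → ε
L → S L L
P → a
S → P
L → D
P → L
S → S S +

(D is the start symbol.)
FIRST sets of the non-terminals at (or reachable through a nullable prefix from) the front of some alternative:
  FIRST(P) = { '+', 'a' }
  FIRST(S) = { '+', 'a', ε }
  FIRST(L) = { '+', 'a' }
  FIRST(D) = { '+', 'a' }

Productions for S:
  S → ε: FIRST = { ε }
  S → P: FIRST = { '+', 'a' }
  S → S S +: FIRST = { '+', 'a' }
Productions for L:
  L → S L L: FIRST = { '+', 'a' }
  L → D: FIRST = { '+', 'a' }
Productions for P:
  P → a: FIRST = { 'a' }
  P → L: FIRST = { '+', 'a' }
D has only one production, so no FIRST/FIRST conflict is possible there.

Conflict for S: S → P and S → S S +
  Overlap: { '+', 'a' }
Conflict for L: L → S L L and L → D
  Overlap: { '+', 'a' }
Conflict for P: P → a and P → L
  Overlap: { 'a' }

Answer: Yes. S → P / S → S S '+' on { '+', 'a' }; L → S L L / L → D on { '+', 'a' }; P → a / P → L on { 'a' }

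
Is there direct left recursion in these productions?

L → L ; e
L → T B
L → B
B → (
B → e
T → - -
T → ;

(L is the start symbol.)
L → L ; e: LEFT RECURSIVE (starts with L)
L → T B: starts with T
L → B: starts with B
B → (: starts with '('
B → e: starts with e
T → - -: starts with '-'
T → ;: starts with ';'

The grammar has direct left recursion on: L.

Answer: Yes, L is left-recursive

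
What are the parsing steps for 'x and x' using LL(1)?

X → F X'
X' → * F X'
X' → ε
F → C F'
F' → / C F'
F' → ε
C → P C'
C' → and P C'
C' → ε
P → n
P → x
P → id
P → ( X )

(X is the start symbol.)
LL(1) parsing maintains a stack (initially the start symbol over $) and the input. At each step: if the stack top is a terminal, match it against the current input token; if it is a non-terminal N, replace it with the RHS of M[N, lookahead] (the unique production whose predict set contains the lookahead).

Stack is shown with the top on the left.

Stack             Input      Action
-----------------------------------
X $               x and x $  output X → F X'
F X' $            x and x $  output F → C F'
C F' X' $         x and x $  output C → P C'
P C' F' X' $      x and x $  output P → x
x C' F' X' $      x and x $  match 'x'
C' F' X' $        and x $    output C' → and P C'
and P C' F' X' $  and x $    match 'and'
P C' F' X' $      x $        output P → x
x C' F' X' $      x $        match 'x'
C' F' X' $        $          output C' → ε
F' X' $           $          output F' → ε
X' $              $          output X' → ε
$                 $          accept

The string is accepted.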